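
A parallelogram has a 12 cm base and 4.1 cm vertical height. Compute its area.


Shape: parallelogram
Base b = 12 cm, Height h = 4.1 cm
Formula: A = b * h
A = 12 * 4.1
A = 49.2
49.2 cm^2


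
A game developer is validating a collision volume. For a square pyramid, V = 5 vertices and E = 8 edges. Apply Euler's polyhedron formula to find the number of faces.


Polyhedron: square pyramid
Euler's formula for convex polyhedra: V - E + F = 2
Given: V = 5 vertices and E = 8 edges
Solve for F:
F = 2 + E - V = 2 + 8 - 5 = 5
5 faces


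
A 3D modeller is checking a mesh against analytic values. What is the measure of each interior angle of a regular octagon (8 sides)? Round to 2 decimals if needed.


Shape: regular octagon (8 sides)
Formula: interior angle = (n - 2) * 180 / n
(n - 2) = 6
(n - 2) * 180 = 1080
angle = 1080 / 8
angle = 135
135 degrees


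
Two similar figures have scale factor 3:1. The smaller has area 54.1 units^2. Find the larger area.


Linear scale factor k = 3
Original area = 54.1 units^2
Rule: under a linear scaling by k, areas scale by k^2.
k^2 = 3^2 = 9
New area = 54.1 * 9
New area = 486.9
486.9 units^2


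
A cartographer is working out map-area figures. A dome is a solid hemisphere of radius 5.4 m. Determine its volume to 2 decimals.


Shape: hemisphere (half of a sphere)
Radius r = 5.4 m
Formula: V = (1/2) * (4/3) * pi * r^3 = (2/3) * pi * r^3
r^3 = 157.464
(2/3) * 157.464 = 104.976
V = 104.976 * pi
V = 329.79
329.79 m^3


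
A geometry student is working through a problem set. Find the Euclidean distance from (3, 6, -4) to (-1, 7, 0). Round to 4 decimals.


3D distance between two points
P1 = (3, 6, -4), P2 = (-1, 7, 0)
Formula: d = sqrt((x2-x1)^2 + (y2-y1)^2 + (z2-z1)^2)
dx = -1 - 3 = -4
dy = 7 - 6 = 1
dz = 0 - -4 = 4
dx^2 + dy^2 + dz^2 = 16 + 1 + 16 = 33
d = sqrt(33)
d = 5.7446
5.7446 units


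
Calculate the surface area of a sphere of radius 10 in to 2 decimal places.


Shape: sphere
Radius r = 10 in
Formula: SA = 4 * pi * r^2
r^2 = 100
SA = 4 * pi * 100
SA = 400 * pi
SA = 1256.64
1256.64 in^2


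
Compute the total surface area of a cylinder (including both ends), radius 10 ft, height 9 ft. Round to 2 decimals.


Shape: closed cylinder
Radius r = 10 ft, Height h = 9 ft
Formula: SA = 2*pi*r^2 + 2*pi*r*h = 2*pi*r*(r + h)
r + h = 19
2 * r * (r + h) = 2 * 10 * 19 = 380
SA = 380 * pi
SA = 1193.81
1193.81 ft^2


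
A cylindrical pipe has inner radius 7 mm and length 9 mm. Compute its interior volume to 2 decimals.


Shape: cylinder
Radius r = 7 mm, Height h = 9 mm
Formula: V = pi * r^2 * h
r^2 = 49
V = pi * 49 * 9
V = 441 * pi
V = 1385.44
1385.44 mm^3


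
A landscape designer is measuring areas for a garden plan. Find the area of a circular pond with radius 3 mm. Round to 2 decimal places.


Shape: circle
Radius r = 3 mm
Formula: A = pi * r^2
r^2 = 3^2 = 9
A = pi * 9
A = 28.27
28.27 mm^2


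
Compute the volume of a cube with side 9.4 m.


Shape: cube
Side s = 9.4 m
Formula: V = s^3
V = 9.4 * 9.4 * 9.4
V = 88.36 * 9.4
V = 830.584
830.584 m^3


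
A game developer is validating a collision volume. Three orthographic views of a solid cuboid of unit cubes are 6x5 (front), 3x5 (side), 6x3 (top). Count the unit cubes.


Orthographic views of a solid rectangular block:
Front view 6 x 5 -> length = 6, height = 5
Side view 3 x 5 -> width = 3, height = 5 (consistent)
Top view 6 x 3 -> confirms length = 6, width = 3
The block is 6 x 3 x 5.
Total unit cubes = 6 * 3 * 5 = 90
90 unit cubes


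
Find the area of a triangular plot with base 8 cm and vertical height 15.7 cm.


Shape: triangle
Base b = 8 cm, Height h = 15.7 cm
Formula: A = (1/2) * b * h
A = 0.5 * 8 * 15.7
A = 0.5 * 125.6
A = 62.8
62.8 cm^2


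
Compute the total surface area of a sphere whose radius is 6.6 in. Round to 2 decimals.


Shape: sphere
Radius r = 6.6 in
Formula: SA = 4 * pi * r^2
r^2 = 43.56
SA = 4 * pi * 43.56
SA = 174.24 * pi
SA = 547.39
547.39 in^2


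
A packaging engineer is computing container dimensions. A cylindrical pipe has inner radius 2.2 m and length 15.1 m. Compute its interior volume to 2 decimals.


Shape: cylinder
Radius r = 2.2 m, Height h = 15.1 m
Formula: V = pi * r^2 * h
r^2 = 4.84
V = pi * 4.84 * 15.1
V = 73.084 * pi
V = 229.6
229.6 m^3


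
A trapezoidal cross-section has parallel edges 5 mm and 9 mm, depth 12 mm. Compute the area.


Shape: trapezoid
Parallel sides a = 5 mm, b = 9 mm; Height h = 12 mm
Formula: A = (a + b) * h / 2
a + b = 5 + 9 = 14
A = 14 * 12 / 2
A = 168 / 2
A = 84
84 mm^2


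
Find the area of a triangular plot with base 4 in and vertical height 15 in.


Shape: triangle
Base b = 4 in, Height h = 15 in
Formula: A = (1/2) * b * h
A = 0.5 * 4 * 15
A = 0.5 * 60
A = 30
30 in^2


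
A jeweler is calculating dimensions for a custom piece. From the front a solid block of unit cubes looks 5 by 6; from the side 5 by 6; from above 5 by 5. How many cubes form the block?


Orthographic views of a solid rectangular block:
Front view 5 x 6 -> length = 5, height = 6
Side view 5 x 6 -> width = 5, height = 6 (consistent)
Top view 5 x 5 -> confirms length = 5, width = 5
The block is 5 x 5 x 6.
Total unit cubes = 5 * 5 * 6 = 150
150 unit cubes


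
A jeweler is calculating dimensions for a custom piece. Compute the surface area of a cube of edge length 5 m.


Shape: cube
Side s = 5 m
A cube has 6 square faces.
Formula: SA = 6 * s^2
s^2 = 25
SA = 6 * 25
SA = 150
150 m^2


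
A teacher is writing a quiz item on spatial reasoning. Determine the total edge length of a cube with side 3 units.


Shape: cube
Side s = 3 units
A cube has 12 edges, all equal.
Formula: total edge length = 12 * s
Total = 12 * 3
Total = 36
36 units


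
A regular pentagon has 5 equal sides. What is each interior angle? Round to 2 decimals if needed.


Shape: regular pentagon (5 sides)
Formula: interior angle = (n - 2) * 180 / n
(n - 2) = 3
(n - 2) * 180 = 540
angle = 540 / 5
angle = 108
108 degrees


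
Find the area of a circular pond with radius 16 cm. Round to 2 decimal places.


Shape: circle
Radius r = 16 cm
Formula: A = pi * r^2
r^2 = 16^2 = 256
A = pi * 256
A = 804.25
804.25 cm^2


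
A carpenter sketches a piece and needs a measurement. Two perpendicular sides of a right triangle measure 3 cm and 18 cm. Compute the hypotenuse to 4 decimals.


Shape: right triangle
Legs a = 3 cm, b = 18 cm
Formula: c = sqrt(a^2 + b^2)
a^2 = 9, b^2 = 324
a^2 + b^2 = 333
c = sqrt(333)
c = 18.2483
18.2483 cm


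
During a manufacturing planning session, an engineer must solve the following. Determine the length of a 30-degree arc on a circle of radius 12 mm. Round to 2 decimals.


Shape: circular arc
Radius r = 12 mm, Angle = 30 degrees
Formula: L = (angle/360) * 2 * pi * r
2 * pi * r = 24 * pi
L = (30/360) * 24 * pi
L = 2 * pi
L = 6.28
6.28 mm


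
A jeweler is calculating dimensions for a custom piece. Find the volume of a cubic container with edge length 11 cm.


Shape: cube
Side s = 11 cm
Formula: V = s^3
V = 11 * 11 * 11
V = 121 * 11
V = 1331
1331 cm^3


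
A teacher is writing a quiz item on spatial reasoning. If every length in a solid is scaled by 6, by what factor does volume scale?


Linear scale factor k = 6
Rule: under a linear scaling by k, volumes scale by k^3.
k^3 = 6 * 6 * 6
k^3 = 36 * 6
k^3 = 216
Volume scales by a factor of 216.
216 (dimensionless)


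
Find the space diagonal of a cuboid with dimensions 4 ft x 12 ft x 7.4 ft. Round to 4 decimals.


Shape: rectangular box (space diagonal)
l = 4 ft, w = 12 ft, h = 7.4 ft
Visualize: the diagonal of the base, then a right triangle with that diagonal and the height.
Formula: d = sqrt(l^2 + w^2 + h^2)
l^2 + w^2 + h^2 = 16 + 144 + 54.76 = 214.76
d = sqrt(214.76)
d = 14.6547
14.6547 ft


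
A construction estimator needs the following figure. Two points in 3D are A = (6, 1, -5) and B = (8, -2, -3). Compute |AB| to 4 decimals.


3D distance between two points
P1 = (6, 1, -5), P2 = (8, -2, -3)
Formula: d = sqrt((x2-x1)^2 + (y2-y1)^2 + (z2-z1)^2)
dx = 8 - 6 = 2
dy = -2 - 1 = -3
dz = -3 - -5 = 2
dx^2 + dy^2 + dz^2 = 4 + 9 + 4 = 17
d = sqrt(17)
d = 4.1231
4.1231 units


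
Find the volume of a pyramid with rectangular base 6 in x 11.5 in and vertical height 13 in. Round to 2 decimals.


Shape: rectangular pyramid
Base: 6 in x 11.5 in, Height h = 13 in
Formula: V = (1/3) * base_area * h
base_area = 6 * 11.5 = 69
base_area * h = 69 * 13 = 897
V = 897 / 3
V = 299
299 in^3


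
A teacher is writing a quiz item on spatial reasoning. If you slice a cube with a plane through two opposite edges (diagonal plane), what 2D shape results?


Solid: cube
Cutting plane: through two opposite edges (diagonal plane)
Visualize the intersection of the plane with the solid's surface.
The boundary of the cut region is a rectangle.
rectangle


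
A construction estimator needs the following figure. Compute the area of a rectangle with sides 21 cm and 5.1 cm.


Shape: rectangle
Length l = 21 cm, Width w = 5.1 cm
Formula: A = l * w
A = 21 * 5.1
A = 107.1
107.1 cm^2


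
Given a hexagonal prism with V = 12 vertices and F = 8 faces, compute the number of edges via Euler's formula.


Polyhedron: hexagonal prism
Euler's formula for convex polyhedra: V - E + F = 2
Given: V = 12 vertices and F = 8 faces
Solve for E:
E = V + F - 2 = 12 + 8 - 2 = 18
18 edges


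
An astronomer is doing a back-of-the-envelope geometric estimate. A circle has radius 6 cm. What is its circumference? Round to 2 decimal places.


Shape: circle
Radius r = 6 cm
Formula: C = 2 * pi * r
C = 2 * pi * 6
C = 12 * pi
C = 37.7
37.7 cm


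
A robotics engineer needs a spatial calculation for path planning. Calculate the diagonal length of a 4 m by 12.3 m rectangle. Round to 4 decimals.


Shape: rectangle (diagonal via Pythagoras)
Sides: 4 m and 12.3 m
Formula: d = sqrt(l^2 + w^2)
l^2 = 16, w^2 = 151.29
l^2 + w^2 = 167.29
d = sqrt(167.29)
d = 12.9341
12.9341 m


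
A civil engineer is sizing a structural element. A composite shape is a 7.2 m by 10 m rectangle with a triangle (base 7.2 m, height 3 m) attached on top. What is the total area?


Composite shape: rectangle + triangle
Rectangle area = 7.2 * 10 = 72
Triangle area = 0.5 * 7.2 * 3 = 10.8
Total = 72 + 10.8
Total = 82.8
82.8 m^2


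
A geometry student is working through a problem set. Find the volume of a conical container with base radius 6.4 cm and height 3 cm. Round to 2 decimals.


Shape: cone
Radius r = 6.4 cm, Height h = 3 cm
Formula: V = (1/3) * pi * r^2 * h
r^2 = 40.96
pi * r^2 * h = pi * 40.96 * 3 = 122.88 * pi
V = 122.88 * pi / 3
V = 128.68
128.68 cm^3


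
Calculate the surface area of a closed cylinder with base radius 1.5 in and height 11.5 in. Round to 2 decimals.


Shape: closed cylinder
Radius r = 1.5 in, Height h = 11.5 in
Formula: SA = 2*pi*r^2 + 2*pi*r*h = 2*pi*r*(r + h)
r + h = 13
2 * r * (r + h) = 2 * 1.5 * 13 = 39
SA = 39 * pi
SA = 122.52
122.52 in^2


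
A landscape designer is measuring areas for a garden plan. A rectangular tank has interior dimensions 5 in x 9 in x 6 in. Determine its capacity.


Shape: rectangular prism
l = 5 in, w = 9 in, h = 6 in
Formula: V = l * w * h
V = 5 * 9 * 6
V = 45 * 6
V = 270
270 in^3


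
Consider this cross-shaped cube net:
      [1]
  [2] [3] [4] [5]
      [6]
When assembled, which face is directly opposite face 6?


Net: cross layout. Take square 3 as the base (bottom).
Fold the four squares in the horizontal row up around 3: 2 -> left, 4 -> right, 5 wraps to the top.
Fold 1 and 6 up from 3: 1 -> back, 6 -> front.
Opposite pairs are therefore: (1, 6), (2, 4), (3, 5).
Face 6 is opposite face 1.
face 1


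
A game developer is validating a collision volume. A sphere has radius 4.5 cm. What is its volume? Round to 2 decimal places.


Shape: sphere
Radius r = 4.5 cm
Formula: V = (4/3) * pi * r^3
r^3 = 91.125
(4/3) * 91.125 = 121.5
V = 121.5 * pi
V = 381.7
381.7 cm^3


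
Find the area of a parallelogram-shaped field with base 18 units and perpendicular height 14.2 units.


Shape: parallelogram
Base b = 18 units, Height h = 14.2 units
Formula: A = b * h
A = 18 * 14.2
A = 255.6
255.6 units^2


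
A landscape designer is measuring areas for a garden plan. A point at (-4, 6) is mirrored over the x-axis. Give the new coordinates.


Transformation: reflection
Original point: (-4, 6)
Rule for reflection over the x-axis: (x, y) -> (x, -y)
Apply: (-4, 6) -> (-4, -6)
(-4, -6)


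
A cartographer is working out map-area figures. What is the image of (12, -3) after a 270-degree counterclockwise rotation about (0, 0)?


Transformation: rotation about the origin
Original point: (12, -3)
Rule for 270 deg counterclockwise: (x, y) -> (y, -x)
Apply: (12, -3) -> (-3, -12)
(-3, -12)


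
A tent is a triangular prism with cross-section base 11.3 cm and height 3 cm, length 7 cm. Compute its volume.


Shape: triangular prism
Triangle base = 11.3 cm, triangle height = 3 cm, prism length L = 7 cm
Formula: V = (1/2 * b * h_tri) * L
Cross-section area = 0.5 * 11.3 * 3 = 16.95
V = 16.95 * 7
V = 118.65
118.65 cm^3


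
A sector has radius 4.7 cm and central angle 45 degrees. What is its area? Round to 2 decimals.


Shape: circular sector
Radius r = 4.7 cm, Angle = 45 degrees
Formula: A = (angle/360) * pi * r^2
r^2 = 22.09
Fraction of circle = 45/360
A = (45/360) * pi * 22.09
A = 2.76125 * pi
A = 8.67
8.67 cm^2


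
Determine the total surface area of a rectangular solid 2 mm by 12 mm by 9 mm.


Shape: rectangular prism
l = 2 mm, w = 12 mm, h = 9 mm
Formula: SA = 2(lw + lh + wh)
lw = 24, lh = 18, wh = 108
lw + lh + wh = 150
SA = 2 * 150
SA = 300
300 mm^2


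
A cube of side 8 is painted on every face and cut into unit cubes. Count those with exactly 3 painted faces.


Large cube: 8 x 8 x 8, cut into unit cubes.
Cubes with 3 painted faces are at the corners. A cube always has 8 corners.
Count = 8
8 unit cubes


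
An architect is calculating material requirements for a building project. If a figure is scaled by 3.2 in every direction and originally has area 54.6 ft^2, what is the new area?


Linear scale factor k = 3.2
Original area = 54.6 ft^2
Rule: under a linear scaling by k, areas scale by k^2.
k^2 = 3.2^2 = 10.24
New area = 54.6 * 10.24
New area = 559.104
559.104 ft^2


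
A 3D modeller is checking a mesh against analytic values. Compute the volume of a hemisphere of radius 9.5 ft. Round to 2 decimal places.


Shape: hemisphere (half of a sphere)
Radius r = 9.5 ft
Formula: V = (1/2) * (4/3) * pi * r^3 = (2/3) * pi * r^3
r^3 = 857.375
(2/3) * 857.375 = 571.583333
V = 571.583333 * pi
V = 1795.68
1795.68 ft^3


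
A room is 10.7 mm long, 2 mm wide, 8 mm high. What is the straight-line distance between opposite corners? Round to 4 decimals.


Shape: rectangular box (space diagonal)
l = 10.7 mm, w = 2 mm, h = 8 mm
Visualize: the diagonal of the base, then a right triangle with that diagonal and the height.
Formula: d = sqrt(l^2 + w^2 + h^2)
l^2 + w^2 + h^2 = 114.49 + 4 + 64 = 182.49
d = sqrt(182.49)
d = 13.5089
13.5089 mm


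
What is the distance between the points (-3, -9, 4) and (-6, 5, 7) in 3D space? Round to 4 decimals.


3D distance between two points
P1 = (-3, -9, 4), P2 = (-6, 5, 7)
Formula: d = sqrt((x2-x1)^2 + (y2-y1)^2 + (z2-z1)^2)
dx = -6 - -3 = -3
dy = 5 - -9 = 14
dz = 7 - 4 = 3
dx^2 + dy^2 + dz^2 = 9 + 196 + 9 = 214
d = sqrt(214)
d = 14.6287
14.6287 units


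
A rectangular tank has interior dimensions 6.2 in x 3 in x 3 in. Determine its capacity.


Shape: rectangular prism
l = 6.2 in, w = 3 in, h = 3 in
Formula: V = l * w * h
V = 6.2 * 3 * 3
V = 18.6 * 3
V = 55.8
55.8 in^3


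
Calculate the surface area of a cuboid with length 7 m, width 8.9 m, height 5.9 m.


Shape: rectangular prism
l = 7 m, w = 8.9 m, h = 5.9 m
Formula: SA = 2(lw + lh + wh)
lw = 62.3, lh = 41.3, wh = 52.51
lw + lh + wh = 156.11
SA = 2 * 156.11
SA = 312.22
312.22 m^2


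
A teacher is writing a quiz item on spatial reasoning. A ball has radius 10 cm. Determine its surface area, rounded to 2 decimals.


Shape: sphere
Radius r = 10 cm
Formula: SA = 4 * pi * r^2
r^2 = 100
SA = 4 * pi * 100
SA = 400 * pi
SA = 1256.64
1256.64 cm^2


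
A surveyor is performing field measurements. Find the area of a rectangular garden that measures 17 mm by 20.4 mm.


Shape: rectangle
Length l = 17 mm, Width w = 20.4 mm
Formula: A = l * w
A = 17 * 20.4
A = 346.8
346.8 mm^2


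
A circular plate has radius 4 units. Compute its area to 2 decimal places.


Shape: circle
Radius r = 4 units
Formula: A = pi * r^2
r^2 = 4^2 = 16
A = pi * 16
A = 50.27
50.27 units^2


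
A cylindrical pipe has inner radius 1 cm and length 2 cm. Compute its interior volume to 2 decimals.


Shape: cylinder
Radius r = 1 cm, Height h = 2 cm
Formula: V = pi * r^2 * h
r^2 = 1
V = pi * 1 * 2
V = 2 * pi
V = 6.28
6.28 cm^3


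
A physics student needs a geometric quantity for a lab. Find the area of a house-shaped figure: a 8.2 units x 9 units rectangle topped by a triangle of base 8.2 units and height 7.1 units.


Composite shape: rectangle + triangle
Rectangle area = 8.2 * 9 = 73.8
Triangle area = 0.5 * 8.2 * 7.1 = 29.11
Total = 73.8 + 29.11
Total = 102.91
102.91 units^2


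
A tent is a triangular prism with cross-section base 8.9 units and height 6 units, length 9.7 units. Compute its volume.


Shape: triangular prism
Triangle base = 8.9 units, triangle height = 6 units, prism length L = 9.7 units
Formula: V = (1/2 * b * h_tri) * L
Cross-section area = 0.5 * 8.9 * 6 = 26.7
V = 26.7 * 9.7
V = 258.99
258.99 units^3


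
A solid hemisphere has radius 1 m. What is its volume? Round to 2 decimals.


Shape: hemisphere (half of a sphere)
Radius r = 1 m
Formula: V = (1/2) * (4/3) * pi * r^3 = (2/3) * pi * r^3
r^3 = 1
(2/3) * 1 = 0.666667
V = 0.666667 * pi
V = 2.09
2.09 m^3


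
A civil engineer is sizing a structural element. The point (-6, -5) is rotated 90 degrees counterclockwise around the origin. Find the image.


Transformation: rotation about the origin
Original point: (-6, -5)
Rule for 90 deg counterclockwise: (x, y) -> (-y, x)
Apply: (-6, -5) -> (5, -6)
(5, -6)


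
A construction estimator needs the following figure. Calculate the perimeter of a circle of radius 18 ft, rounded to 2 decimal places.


Shape: circle
Radius r = 18 ft
Formula: C = 2 * pi * r
C = 2 * pi * 18
C = 36 * pi
C = 113.1
113.1 ft


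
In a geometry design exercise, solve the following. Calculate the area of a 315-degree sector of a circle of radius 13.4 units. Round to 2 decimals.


Shape: circular sector
Radius r = 13.4 units, Angle = 315 degrees
Formula: A = (angle/360) * pi * r^2
r^2 = 179.56
Fraction of circle = 315/360
A = (315/360) * pi * 179.56
A = 157.115 * pi
A = 493.59
493.59 units^2


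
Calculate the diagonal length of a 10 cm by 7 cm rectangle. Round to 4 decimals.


Shape: rectangle (diagonal via Pythagoras)
Sides: 10 cm and 7 cm
Formula: d = sqrt(l^2 + w^2)
l^2 = 100, w^2 = 49
l^2 + w^2 = 149
d = sqrt(149)
d = 12.2066
12.2066 cm


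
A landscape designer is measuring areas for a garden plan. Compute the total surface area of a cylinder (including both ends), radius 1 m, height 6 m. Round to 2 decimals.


Shape: closed cylinder
Radius r = 1 m, Height h = 6 m
Formula: SA = 2*pi*r^2 + 2*pi*r*h = 2*pi*r*(r + h)
r + h = 7
2 * r * (r + h) = 2 * 1 * 7 = 14
SA = 14 * pi
SA = 43.98
43.98 m^2


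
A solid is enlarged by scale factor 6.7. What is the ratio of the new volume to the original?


Linear scale factor k = 6.7
Rule: under a linear scaling by k, volumes scale by k^3.
k^3 = 6.7 * 6.7 * 6.7
k^3 = 44.89 * 6.7
k^3 = 300.763
Volume scales by a factor of 300.763.
300.763 (dimensionless)


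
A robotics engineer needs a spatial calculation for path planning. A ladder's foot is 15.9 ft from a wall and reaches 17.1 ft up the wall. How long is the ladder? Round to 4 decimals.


Shape: right triangle
Legs a = 15.9 ft, b = 17.1 ft
Formula: c = sqrt(a^2 + b^2)
a^2 = 252.81, b^2 = 292.41
a^2 + b^2 = 545.22
c = sqrt(545.22)
c = 23.3499
23.3499 ft


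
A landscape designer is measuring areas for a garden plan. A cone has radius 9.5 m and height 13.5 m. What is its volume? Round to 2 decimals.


Shape: cone
Radius r = 9.5 m, Height h = 13.5 m
Formula: V = (1/3) * pi * r^2 * h
r^2 = 90.25
pi * r^2 * h = pi * 90.25 * 13.5 = 1218.375 * pi
V = 1218.375 * pi / 3
V = 1275.88
1275.88 m^3


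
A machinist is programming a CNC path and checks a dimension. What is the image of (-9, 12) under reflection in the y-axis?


Transformation: reflection
Original point: (-9, 12)
Rule for reflection over the y-axis: (x, y) -> (-x, y)
Apply: (-9, 12) -> (9, 12)
(9, 12)


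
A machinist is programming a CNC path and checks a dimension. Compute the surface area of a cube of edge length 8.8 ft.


Shape: cube
Side s = 8.8 ft
A cube has 6 square faces.
Formula: SA = 6 * s^2
s^2 = 77.44
SA = 6 * 77.44
SA = 464.64
464.64 ft^2


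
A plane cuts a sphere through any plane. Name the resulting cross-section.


Solid: sphere
Cutting plane: through any plane
Visualize the intersection of the plane with the solid's surface.
The boundary of the cut region is a circle.
circle


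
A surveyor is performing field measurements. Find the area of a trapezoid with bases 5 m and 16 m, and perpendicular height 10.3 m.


Shape: trapezoid
Parallel sides a = 5 m, b = 16 m; Height h = 10.3 m
Formula: A = (a + b) * h / 2
a + b = 5 + 16 = 21
A = 21 * 10.3 / 2
A = 216.3 / 2
A = 108.15
108.15 m^2


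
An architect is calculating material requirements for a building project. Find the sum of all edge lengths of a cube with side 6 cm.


Shape: cube
Side s = 6 cm
A cube has 12 edges, all equal.
Formula: total edge length = 12 * s
Total = 12 * 6
Total = 72
72 cm


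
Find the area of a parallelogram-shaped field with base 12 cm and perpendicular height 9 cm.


Shape: parallelogram
Base b = 12 cm, Height h = 9 cm
Formula: A = b * h
A = 12 * 9
A = 108
108 cm^2


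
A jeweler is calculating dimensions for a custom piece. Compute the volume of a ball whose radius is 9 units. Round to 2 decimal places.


Shape: sphere
Radius r = 9 units
Formula: V = (4/3) * pi * r^3
r^3 = 729
(4/3) * 729 = 972
V = 972 * pi
V = 3053.63
3053.63 units^3


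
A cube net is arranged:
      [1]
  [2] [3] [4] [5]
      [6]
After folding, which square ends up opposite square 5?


Net: cross layout. Take square 3 as the base (bottom).
Fold the four squares in the horizontal row up around 3: 2 -> left, 4 -> right, 5 wraps to the top.
Fold 1 and 6 up from 3: 1 -> back, 6 -> front.
Opposite pairs are therefore: (1, 6), (2, 4), (3, 5).
Face 5 is opposite face 3.
face 3


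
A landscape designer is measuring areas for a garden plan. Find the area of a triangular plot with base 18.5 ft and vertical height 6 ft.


Shape: triangle
Base b = 18.5 ft, Height h = 6 ft
Formula: A = (1/2) * b * h
A = 0.5 * 18.5 * 6
A = 0.5 * 111
A = 55.5
55.5 ft^2


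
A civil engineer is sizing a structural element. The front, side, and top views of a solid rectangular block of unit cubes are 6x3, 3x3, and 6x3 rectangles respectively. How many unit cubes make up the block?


Orthographic views of a solid rectangular block:
Front view 6 x 3 -> length = 6, height = 3
Side view 3 x 3 -> width = 3, height = 3 (consistent)
Top view 6 x 3 -> confirms length = 6, width = 3
The block is 6 x 3 x 3.
Total unit cubes = 6 * 3 * 3 = 54
54 unit cubes


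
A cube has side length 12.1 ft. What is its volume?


Shape: cube
Side s = 12.1 ft
Formula: V = s^3
V = 12.1 * 12.1 * 12.1
V = 146.41 * 12.1
V = 1771.561
1771.561 ft^3


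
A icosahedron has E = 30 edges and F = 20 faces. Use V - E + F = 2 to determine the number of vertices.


Polyhedron: icosahedron
Euler's formula for convex polyhedra: V - E + F = 2
Given: E = 30 edges and F = 20 faces
Solve for V:
V = 2 + E - F = 2 + 30 - 20 = 12
12 vertices


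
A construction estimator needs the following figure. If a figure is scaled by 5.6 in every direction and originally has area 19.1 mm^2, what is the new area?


Linear scale factor k = 5.6
Original area = 19.1 mm^2
Rule: under a linear scaling by k, areas scale by k^2.
k^2 = 5.6^2 = 31.36
New area = 19.1 * 31.36
New area = 598.976
598.976 mm^2


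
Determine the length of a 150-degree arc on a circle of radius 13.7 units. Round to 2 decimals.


Shape: circular arc
Radius r = 13.7 units, Angle = 150 degrees
Formula: L = (angle/360) * 2 * pi * r
2 * pi * r = 27.4 * pi
L = (150/360) * 27.4 * pi
L = 11.416667 * pi
L = 35.87
35.87 units


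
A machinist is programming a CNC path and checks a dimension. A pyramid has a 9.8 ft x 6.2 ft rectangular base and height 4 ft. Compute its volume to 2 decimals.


Shape: rectangular pyramid
Base: 9.8 ft x 6.2 ft, Height h = 4 ft
Formula: V = (1/3) * base_area * h
base_area = 9.8 * 6.2 = 60.76
base_area * h = 60.76 * 4 = 243.04
V = 243.04 / 3
V = 81.01
81.01 ft^3


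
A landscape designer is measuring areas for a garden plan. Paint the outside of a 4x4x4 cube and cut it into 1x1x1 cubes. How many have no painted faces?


Large cube: 4 x 4 x 4, cut into unit cubes.
n = 4, so n - 2 = 2
Unpainted cubes form the interior (n - 2)^3 block.
(n - 2)^3 = 2^3 = 8
8 unit cubes


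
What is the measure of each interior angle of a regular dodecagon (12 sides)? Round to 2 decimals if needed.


Shape: regular dodecagon (12 sides)
Formula: interior angle = (n - 2) * 180 / n
(n - 2) = 10
(n - 2) * 180 = 1800
angle = 1800 / 12
angle = 150
150 degrees


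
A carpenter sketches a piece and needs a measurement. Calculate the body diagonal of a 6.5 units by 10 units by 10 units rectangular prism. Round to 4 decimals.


Shape: rectangular box (space diagonal)
l = 6.5 units, w = 10 units, h = 10 units
Visualize: the diagonal of the base, then a right triangle with that diagonal and the height.
Formula: d = sqrt(l^2 + w^2 + h^2)
l^2 + w^2 + h^2 = 42.25 + 100 + 100 = 242.25
d = sqrt(242.25)
d = 15.5644
15.5644 units


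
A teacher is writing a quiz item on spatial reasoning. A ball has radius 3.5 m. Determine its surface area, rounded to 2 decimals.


Shape: sphere
Radius r = 3.5 m
Formula: SA = 4 * pi * r^2
r^2 = 12.25
SA = 4 * pi * 12.25
SA = 49 * pi
SA = 153.94
153.94 m^2


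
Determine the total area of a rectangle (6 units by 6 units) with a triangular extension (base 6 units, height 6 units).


Composite shape: rectangle + triangle
Rectangle area = 6 * 6 = 36
Triangle area = 0.5 * 6 * 6 = 18
Total = 36 + 18
Total = 54
54 units^2


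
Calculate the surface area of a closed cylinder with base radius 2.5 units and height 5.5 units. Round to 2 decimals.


Shape: closed cylinder
Radius r = 2.5 units, Height h = 5.5 units
Formula: SA = 2*pi*r^2 + 2*pi*r*h = 2*pi*r*(r + h)
r + h = 8
2 * r * (r + h) = 2 * 2.5 * 8 = 40
SA = 40 * pi
SA = 125.66
125.66 units^2


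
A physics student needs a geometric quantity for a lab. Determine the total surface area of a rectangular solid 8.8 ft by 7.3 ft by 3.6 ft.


Shape: rectangular prism
l = 8.8 ft, w = 7.3 ft, h = 3.6 ft
Formula: SA = 2(lw + lh + wh)
lw = 64.24, lh = 31.68, wh = 26.28
lw + lh + wh = 122.2
SA = 2 * 122.2
SA = 244.4
244.4 ft^2


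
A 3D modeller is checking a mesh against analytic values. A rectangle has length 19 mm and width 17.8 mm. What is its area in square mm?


Shape: rectangle
Length l = 19 mm, Width w = 17.8 mm
Formula: A = l * w
A = 19 * 17.8
A = 338.2
338.2 mm^2


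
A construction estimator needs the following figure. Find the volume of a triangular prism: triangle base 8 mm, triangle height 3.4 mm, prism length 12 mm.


Shape: triangular prism
Triangle base = 8 mm, triangle height = 3.4 mm, prism length L = 12 mm
Formula: V = (1/2 * b * h_tri) * L
Cross-section area = 0.5 * 8 * 3.4 = 13.6
V = 13.6 * 12
V = 163.2
163.2 mm^3


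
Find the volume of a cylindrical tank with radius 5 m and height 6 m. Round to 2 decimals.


Shape: cylinder
Radius r = 5 m, Height h = 6 m
Formula: V = pi * r^2 * h
r^2 = 25
V = pi * 25 * 6
V = 150 * pi
V = 471.24
471.24 m^3


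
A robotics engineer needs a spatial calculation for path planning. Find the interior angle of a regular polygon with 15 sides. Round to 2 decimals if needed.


Shape: regular pentadecagon (15 sides)
Formula: interior angle = (n - 2) * 180 / n
(n - 2) = 13
(n - 2) * 180 = 2340
angle = 2340 / 15
angle = 156
156 degrees


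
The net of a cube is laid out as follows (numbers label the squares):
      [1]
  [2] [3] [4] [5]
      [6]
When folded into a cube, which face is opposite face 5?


Net: cross layout. Take square 3 as the base (bottom).
Fold the four squares in the horizontal row up around 3: 2 -> left, 4 -> right, 5 wraps to the top.
Fold 1 and 6 up from 3: 1 -> back, 6 -> front.
Opposite pairs are therefore: (1, 6), (2, 4), (3, 5).
Face 5 is opposite face 3.
face 3


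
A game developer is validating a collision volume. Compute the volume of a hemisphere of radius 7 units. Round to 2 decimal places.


Shape: hemisphere (half of a sphere)
Radius r = 7 units
Formula: V = (1/2) * (4/3) * pi * r^3 = (2/3) * pi * r^3
r^3 = 343
(2/3) * 343 = 228.666667
V = 228.666667 * pi
V = 718.38
718.38 units^3


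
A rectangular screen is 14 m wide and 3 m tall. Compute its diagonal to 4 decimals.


Shape: rectangle (diagonal via Pythagoras)
Sides: 14 m and 3 m
Formula: d = sqrt(l^2 + w^2)
l^2 = 196, w^2 = 9
l^2 + w^2 = 205
d = sqrt(205)
d = 14.3178
14.3178 m


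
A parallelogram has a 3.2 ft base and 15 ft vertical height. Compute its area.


Shape: parallelogram
Base b = 3.2 ft, Height h = 15 ft
Formula: A = b * h
A = 3.2 * 15
A = 48
48 ft^2


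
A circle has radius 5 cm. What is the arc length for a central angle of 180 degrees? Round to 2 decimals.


Shape: circular arc
Radius r = 5 cm, Angle = 180 degrees
Formula: L = (angle/360) * 2 * pi * r
2 * pi * r = 10 * pi
L = (180/360) * 10 * pi
L = 5 * pi
L = 15.71
15.71 cm


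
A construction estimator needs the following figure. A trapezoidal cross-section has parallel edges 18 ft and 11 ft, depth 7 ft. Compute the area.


Shape: trapezoid
Parallel sides a = 18 ft, b = 11 ft; Height h = 7 ft
Formula: A = (a + b) * h / 2
a + b = 18 + 11 = 29
A = 29 * 7 / 2
A = 203 / 2
A = 101.5
101.5 ft^2


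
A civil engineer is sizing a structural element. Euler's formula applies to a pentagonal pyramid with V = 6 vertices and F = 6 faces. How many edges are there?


Polyhedron: pentagonal pyramid
Euler's formula for convex polyhedra: V - E + F = 2
Given: V = 6 vertices and F = 6 faces
Solve for E:
E = V + F - 2 = 6 + 6 - 2 = 10
10 edges


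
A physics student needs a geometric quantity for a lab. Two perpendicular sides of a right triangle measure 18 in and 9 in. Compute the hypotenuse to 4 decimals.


Shape: right triangle
Legs a = 18 in, b = 9 in
Formula: c = sqrt(a^2 + b^2)
a^2 = 324, b^2 = 81
a^2 + b^2 = 405
c = sqrt(405)
c = 20.1246
20.1246 in


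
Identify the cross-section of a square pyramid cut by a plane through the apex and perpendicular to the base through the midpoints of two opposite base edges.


Solid: square pyramid
Cutting plane: through the apex and perpendicular to the base through the midpoints of two opposite base edges
Visualize the intersection of the plane with the solid's surface.
The boundary of the cut region is a isosceles triangle.
isosceles triangle


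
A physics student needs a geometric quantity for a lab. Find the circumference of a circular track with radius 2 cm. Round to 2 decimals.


Shape: circle
Radius r = 2 cm
Formula: C = 2 * pi * r
C = 2 * pi * 2
C = 4 * pi
C = 12.57
12.57 cm


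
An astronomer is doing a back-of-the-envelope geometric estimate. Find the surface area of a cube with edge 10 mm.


Shape: cube
Side s = 10 mm
A cube has 6 square faces.
Formula: SA = 6 * s^2
s^2 = 100
SA = 6 * 100
SA = 600
600 mm^2


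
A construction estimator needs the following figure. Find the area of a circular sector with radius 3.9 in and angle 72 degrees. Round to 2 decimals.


Shape: circular sector
Radius r = 3.9 in, Angle = 72 degrees
Formula: A = (angle/360) * pi * r^2
r^2 = 15.21
Fraction of circle = 72/360
A = (72/360) * pi * 15.21
A = 3.042 * pi
A = 9.56
9.56 in^2


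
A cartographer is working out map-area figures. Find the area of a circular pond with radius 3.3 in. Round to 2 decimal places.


Shape: circle
Radius r = 3.3 in
Formula: A = pi * r^2
r^2 = 3.3^2 = 10.89
A = pi * 10.89
A = 34.21
34.21 in^2


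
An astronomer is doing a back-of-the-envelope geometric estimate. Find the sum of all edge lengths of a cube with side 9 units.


Shape: cube
Side s = 9 units
A cube has 12 edges, all equal.
Formula: total edge length = 12 * s
Total = 12 * 9
Total = 108
108 units


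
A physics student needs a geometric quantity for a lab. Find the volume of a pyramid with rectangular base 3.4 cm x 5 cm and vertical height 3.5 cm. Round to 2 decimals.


Shape: rectangular pyramid
Base: 3.4 cm x 5 cm, Height h = 3.5 cm
Formula: V = (1/3) * base_area * h
base_area = 3.4 * 5 = 17
base_area * h = 17 * 3.5 = 59.5
V = 59.5 / 3
V = 19.83
19.83 cm^3


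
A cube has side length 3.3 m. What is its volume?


Shape: cube
Side s = 3.3 m
Formula: V = s^3
V = 3.3 * 3.3 * 3.3
V = 10.89 * 3.3
V = 35.937
35.937 m^3


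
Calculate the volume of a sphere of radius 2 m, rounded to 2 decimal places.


Shape: sphere
Radius r = 2 m
Formula: V = (4/3) * pi * r^3
r^3 = 8
(4/3) * 8 = 10.666667
V = 10.666667 * pi
V = 33.51
33.51 m^3


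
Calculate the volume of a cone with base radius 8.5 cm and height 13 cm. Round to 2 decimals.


Shape: cone
Radius r = 8.5 cm, Height h = 13 cm
Formula: V = (1/3) * pi * r^2 * h
r^2 = 72.25
pi * r^2 * h = pi * 72.25 * 13 = 939.25 * pi
V = 939.25 * pi / 3
V = 983.58
983.58 cm^3


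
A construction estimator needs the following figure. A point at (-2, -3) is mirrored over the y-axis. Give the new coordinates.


Transformation: reflection
Original point: (-2, -3)
Rule for reflection over the y-axis: (x, y) -> (-x, y)
Apply: (-2, -3) -> (2, -3)
(2, -3)


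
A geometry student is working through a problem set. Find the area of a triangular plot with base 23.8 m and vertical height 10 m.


Shape: triangle
Base b = 23.8 m, Height h = 10 m
Formula: A = (1/2) * b * h
A = 0.5 * 23.8 * 10
A = 0.5 * 238
A = 119
119 m^2


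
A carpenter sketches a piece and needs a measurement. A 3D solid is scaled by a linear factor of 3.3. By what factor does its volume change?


Linear scale factor k = 3.3
Rule: under a linear scaling by k, volumes scale by k^3.
k^3 = 3.3 * 3.3 * 3.3
k^3 = 10.89 * 3.3
k^3 = 35.937
Volume scales by a factor of 35.937.
35.937 (dimensionless)


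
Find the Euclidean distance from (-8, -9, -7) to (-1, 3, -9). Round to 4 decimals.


3D distance between two points
P1 = (-8, -9, -7), P2 = (-1, 3, -9)
Formula: d = sqrt((x2-x1)^2 + (y2-y1)^2 + (z2-z1)^2)
dx = -1 - -8 = 7
dy = 3 - -9 = 12
dz = -9 - -7 = -2
dx^2 + dy^2 + dz^2 = 49 + 144 + 4 = 197
d = sqrt(197)
d = 14.0357
14.0357 units


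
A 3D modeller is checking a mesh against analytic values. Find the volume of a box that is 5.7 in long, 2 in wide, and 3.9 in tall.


Shape: rectangular prism
l = 5.7 in, w = 2 in, h = 3.9 in
Formula: V = l * w * h
V = 5.7 * 2 * 3.9
V = 11.4 * 3.9
V = 44.46
44.46 in^3


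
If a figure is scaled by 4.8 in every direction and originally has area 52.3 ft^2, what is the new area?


Linear scale factor k = 4.8
Original area = 52.3 ft^2
Rule: under a linear scaling by k, areas scale by k^2.
k^2 = 4.8^2 = 23.04
New area = 52.3 * 23.04
New area = 1204.992
1204.992 ft^2


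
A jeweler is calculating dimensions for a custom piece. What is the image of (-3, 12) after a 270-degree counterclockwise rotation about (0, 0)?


Transformation: rotation about the origin
Original point: (-3, 12)
Rule for 270 deg counterclockwise: (x, y) -> (y, -x)
Apply: (-3, 12) -> (12, 3)
(12, 3)


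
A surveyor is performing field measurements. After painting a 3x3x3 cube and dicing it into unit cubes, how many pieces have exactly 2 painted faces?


Large cube: 3 x 3 x 3, cut into unit cubes.
n = 3, so n - 2 = 1
Cubes with 2 painted faces lie along the edges, excluding corners.
A cube has 12 edges; each contributes (n - 2) = 1 such cubes.
Count = 12 * 1 = 12
12 unit cubes


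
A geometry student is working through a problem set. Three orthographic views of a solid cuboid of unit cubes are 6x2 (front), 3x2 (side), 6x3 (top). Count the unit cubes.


Orthographic views of a solid rectangular block:
Front view 6 x 2 -> length = 6, height = 2
Side view 3 x 2 -> width = 3, height = 2 (consistent)
Top view 6 x 3 -> confirms length = 6, width = 3
The block is 6 x 3 x 2.
Total unit cubes = 6 * 3 * 2 = 36
36 unit cubes


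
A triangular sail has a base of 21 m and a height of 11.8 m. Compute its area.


Shape: triangle
Base b = 21 m, Height h = 11.8 m
Formula: A = (1/2) * b * h
A = 0.5 * 21 * 11.8
A = 0.5 * 247.8
A = 123.9
123.9 m^2


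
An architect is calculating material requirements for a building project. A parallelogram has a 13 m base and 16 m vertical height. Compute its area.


Shape: parallelogram
Base b = 13 m, Height h = 16 m
Formula: A = b * h
A = 13 * 16
A = 208
208 m^2


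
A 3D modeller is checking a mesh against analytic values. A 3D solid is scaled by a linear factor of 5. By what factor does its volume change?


Linear scale factor k = 5
Rule: under a linear scaling by k, volumes scale by k^3.
k^3 = 5 * 5 * 5
k^3 = 25 * 5
k^3 = 125
Volume scales by a factor of 125.
125 (dimensionless)


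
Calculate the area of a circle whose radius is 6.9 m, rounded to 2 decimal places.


Shape: circle
Radius r = 6.9 m
Formula: A = pi * r^2
r^2 = 6.9^2 = 47.61
A = pi * 47.61
A = 149.57
149.57 m^2


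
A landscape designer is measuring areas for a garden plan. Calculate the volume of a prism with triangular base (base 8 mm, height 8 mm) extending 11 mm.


Shape: triangular prism
Triangle base = 8 mm, triangle height = 8 mm, prism length L = 11 mm
Formula: V = (1/2 * b * h_tri) * L
Cross-section area = 0.5 * 8 * 8 = 32
V = 32 * 11
V = 352
352 mm^3


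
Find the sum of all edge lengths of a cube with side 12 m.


Shape: cube
Side s = 12 m
A cube has 12 edges, all equal.
Formula: total edge length = 12 * s
Total = 12 * 12
Total = 144
144 m


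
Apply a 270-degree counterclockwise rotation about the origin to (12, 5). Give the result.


Transformation: rotation about the origin
Original point: (12, 5)
Rule for 270 deg counterclockwise: (x, y) -> (y, -x)
Apply: (12, 5) -> (5, -12)
(5, -12)


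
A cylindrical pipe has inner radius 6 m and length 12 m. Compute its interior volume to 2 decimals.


Shape: cylinder
Radius r = 6 m, Height h = 12 m
Formula: V = pi * r^2 * h
r^2 = 36
V = pi * 36 * 12
V = 432 * pi
V = 1357.17
1357.17 m^3


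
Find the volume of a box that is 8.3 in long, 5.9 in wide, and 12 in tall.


Shape: rectangular prism
l = 8.3 in, w = 5.9 in, h = 12 in
Formula: V = l * w * h
V = 8.3 * 5.9 * 12
V = 48.97 * 12
V = 587.64
587.64 in^3


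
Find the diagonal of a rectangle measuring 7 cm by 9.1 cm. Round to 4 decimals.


Shape: rectangle (diagonal via Pythagoras)
Sides: 7 cm and 9.1 cm
Formula: d = sqrt(l^2 + w^2)
l^2 = 49, w^2 = 82.81
l^2 + w^2 = 131.81
d = sqrt(131.81)
d = 11.4809
11.4809 cm


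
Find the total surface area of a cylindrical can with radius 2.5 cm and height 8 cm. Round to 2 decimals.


Shape: closed cylinder
Radius r = 2.5 cm, Height h = 8 cm
Formula: SA = 2*pi*r^2 + 2*pi*r*h = 2*pi*r*(r + h)
r + h = 10.5
2 * r * (r + h) = 2 * 2.5 * 10.5 = 52.5
SA = 52.5 * pi
SA = 164.93
164.93 cm^2


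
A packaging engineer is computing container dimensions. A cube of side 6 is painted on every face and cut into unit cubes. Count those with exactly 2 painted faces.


Large cube: 6 x 6 x 6, cut into unit cubes.
n = 6, so n - 2 = 4
Cubes with 2 painted faces lie along the edges, excluding corners.
A cube has 12 edges; each contributes (n - 2) = 4 such cubes.
Count = 12 * 4 = 48
48 unit cubes
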